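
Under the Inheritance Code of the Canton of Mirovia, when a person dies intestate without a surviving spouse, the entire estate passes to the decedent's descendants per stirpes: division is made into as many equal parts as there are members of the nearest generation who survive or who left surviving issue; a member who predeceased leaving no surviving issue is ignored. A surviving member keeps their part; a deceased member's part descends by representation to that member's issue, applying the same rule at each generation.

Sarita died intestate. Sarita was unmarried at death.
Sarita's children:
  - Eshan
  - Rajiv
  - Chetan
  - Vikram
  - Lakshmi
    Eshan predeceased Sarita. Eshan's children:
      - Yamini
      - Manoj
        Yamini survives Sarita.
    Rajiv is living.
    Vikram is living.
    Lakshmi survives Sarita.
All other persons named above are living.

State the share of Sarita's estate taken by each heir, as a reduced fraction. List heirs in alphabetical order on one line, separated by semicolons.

There is no surviving spouse, so the entire estate passes to Sarita's descendants per stirpes.
The estate is divided into 5 equal shares of 1/5 among Eshan, Rajiv, Chetan, Vikram, Lakshmi.
Eshan predeceased; the 1/5 allotted to Eshan's branch passes to Eshan's issue by representation.
The 1/5 is divided into 2 equal shares of 1/10 among Yamini, Manoj.
Yamini is living and takes 1/10.
Manoj is living and takes 1/10.
Rajiv is living and takes 1/5.
Chetan is living and takes 1/5.
Vikram is living and takes 1/5.
Lakshmi is living and takes 1/5.

Chetan 1/5; Lakshmi 1/5; Manoj 1/10; Rajiv 1/5; Vikram 1/5; Yamini 1/10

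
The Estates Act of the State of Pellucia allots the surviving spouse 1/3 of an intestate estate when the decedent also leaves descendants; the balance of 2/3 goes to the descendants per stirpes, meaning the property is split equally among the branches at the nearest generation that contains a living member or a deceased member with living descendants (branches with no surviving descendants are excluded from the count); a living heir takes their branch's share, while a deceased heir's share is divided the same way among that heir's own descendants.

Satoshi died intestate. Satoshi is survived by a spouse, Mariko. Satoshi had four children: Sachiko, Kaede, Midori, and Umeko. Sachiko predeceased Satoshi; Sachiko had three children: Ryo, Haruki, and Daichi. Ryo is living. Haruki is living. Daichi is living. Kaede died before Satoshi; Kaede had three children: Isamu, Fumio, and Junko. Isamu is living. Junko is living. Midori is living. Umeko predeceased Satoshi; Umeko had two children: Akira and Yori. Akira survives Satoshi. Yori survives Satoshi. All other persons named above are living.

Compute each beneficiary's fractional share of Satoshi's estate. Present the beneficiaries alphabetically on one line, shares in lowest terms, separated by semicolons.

Akira 1/12; Daichi 1/18; Fumio 1/18; Haruki 1/18; Isamu 1/18; Junko 1/18; Mariko 1/3; Midori 1/6; Ryo 1/18; Yori 1/12

Mariko, as surviving spouse, takes 1/3.
The remaining 2/3 passes to Satoshi's descendants per stirpes.
The 2/3 is divided into 4 equal shares of 1/6 among Sachiko, Kaede, Midori, Umeko.
Sachiko predeceased; the 1/6 allotted to Sachiko's branch passes to Sachiko's issue by representation.
The 1/6 is divided into 3 equal shares of 1/18 among Ryo, Haruki, Daichi.
Ryo is living and takes 1/18.
Haruki is living and takes 1/18.
Daichi is living and takes 1/18.
Kaede predeceased; the 1/6 allotted to Kaede's branch passes to Kaede's issue by representation.
The 1/6 is divided into 3 equal shares of 1/18 among Isamu, Fumio, Junko.
Isamu is living and takes 1/18.
Fumio is living and takes 1/18.
Junko is living and takes 1/18.
Midori is living and takes 1/6.
Umeko predeceased; the 1/6 allotted to Umeko's branch passes to Umeko's issue by representation.
The 1/6 is divided into 2 equal shares of 1/12 among Akira, Yori.
Akira is living and takes 1/12.
Yori is living and takes 1/12.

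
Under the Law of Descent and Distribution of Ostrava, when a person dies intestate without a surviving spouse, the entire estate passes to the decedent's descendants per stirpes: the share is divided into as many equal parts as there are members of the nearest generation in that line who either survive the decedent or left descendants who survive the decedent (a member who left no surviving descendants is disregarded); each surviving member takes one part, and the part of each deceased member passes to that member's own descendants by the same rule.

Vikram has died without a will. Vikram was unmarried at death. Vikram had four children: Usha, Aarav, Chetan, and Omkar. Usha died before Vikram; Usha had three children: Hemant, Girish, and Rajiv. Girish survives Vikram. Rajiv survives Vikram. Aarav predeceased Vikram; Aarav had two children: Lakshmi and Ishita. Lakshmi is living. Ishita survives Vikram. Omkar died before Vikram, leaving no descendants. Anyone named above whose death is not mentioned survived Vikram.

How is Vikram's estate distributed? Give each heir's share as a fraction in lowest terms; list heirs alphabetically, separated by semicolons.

There is no surviving spouse, so the entire estate passes to Vikram's descendants per stirpes.
Omkar left no surviving issue, so that branch lapses and is disregarded.
The estate is divided into 3 equal shares of 1/3 among Usha, Aarav, Chetan.
Usha predeceased; the 1/3 allotted to Usha's branch passes to Usha's issue by representation.
The 1/3 is divided into 3 equal shares of 1/9 among Hemant, Girish, Rajiv.
Hemant is living and takes 1/9.
Girish is living and takes 1/9.
Rajiv is living and takes 1/9.
Aarav predeceased; the 1/3 allotted to Aarav's branch passes to Aarav's issue by representation.
The 1/3 is divided into 2 equal shares of 1/6 among Lakshmi, Ishita.
Lakshmi is living and takes 1/6.
Ishita is living and takes 1/6.
Chetan is living and takes 1/3.

Chetan 1/3; Girish 1/9; Hemant 1/9; Ishita 1/6; Lakshmi 1/6; Rajiv 1/9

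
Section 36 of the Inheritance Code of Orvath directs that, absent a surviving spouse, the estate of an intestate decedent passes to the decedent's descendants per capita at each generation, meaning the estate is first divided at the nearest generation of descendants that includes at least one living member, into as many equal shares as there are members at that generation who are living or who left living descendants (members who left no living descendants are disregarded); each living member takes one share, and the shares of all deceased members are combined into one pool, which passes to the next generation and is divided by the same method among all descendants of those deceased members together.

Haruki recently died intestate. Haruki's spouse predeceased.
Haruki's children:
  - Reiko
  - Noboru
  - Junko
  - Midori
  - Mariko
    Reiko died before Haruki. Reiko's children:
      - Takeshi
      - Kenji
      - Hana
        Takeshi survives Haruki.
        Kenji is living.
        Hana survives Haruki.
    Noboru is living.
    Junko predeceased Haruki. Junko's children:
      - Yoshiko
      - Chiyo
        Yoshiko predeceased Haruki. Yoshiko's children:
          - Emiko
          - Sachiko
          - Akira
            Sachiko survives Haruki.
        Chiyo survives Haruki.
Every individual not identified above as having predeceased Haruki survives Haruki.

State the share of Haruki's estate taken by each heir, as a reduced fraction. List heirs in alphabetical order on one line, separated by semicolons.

Akira 2/75; Chiyo 2/25; Emiko 2/75; Hana 2/25; Kenji 2/25; Mariko 1/5; Midori 1/5; Noboru 1/5; Sachiko 2/75; Takeshi 2/25

There is no surviving spouse, so the entire estate passes to Haruki's descendants per capita at each generation.
At generation 1 (Reiko, Noboru, Junko, Midori, Mariko) there are 5 shares of (1)/5 = 1/5 each.
Living: Noboru, Midori, and Mariko — each takes 1/5.
Deceased: Reiko and Junko. Their combined 2/5 is pooled and carried to generation 2.
At generation 2 (Takeshi, Kenji, Hana, Yoshiko, Chiyo) there are 5 shares of (2/5)/5 = 2/25 each.
Living: Takeshi, Kenji, Hana, and Chiyo — each takes 2/25.
Deceased: Yoshiko. That 2/25 share is carried to generation 3.
At generation 3 (Emiko, Sachiko, Akira) there are 3 shares of (2/25)/3 = 2/75 each.
Living: Emiko, Sachiko, and Akira — each takes 2/75.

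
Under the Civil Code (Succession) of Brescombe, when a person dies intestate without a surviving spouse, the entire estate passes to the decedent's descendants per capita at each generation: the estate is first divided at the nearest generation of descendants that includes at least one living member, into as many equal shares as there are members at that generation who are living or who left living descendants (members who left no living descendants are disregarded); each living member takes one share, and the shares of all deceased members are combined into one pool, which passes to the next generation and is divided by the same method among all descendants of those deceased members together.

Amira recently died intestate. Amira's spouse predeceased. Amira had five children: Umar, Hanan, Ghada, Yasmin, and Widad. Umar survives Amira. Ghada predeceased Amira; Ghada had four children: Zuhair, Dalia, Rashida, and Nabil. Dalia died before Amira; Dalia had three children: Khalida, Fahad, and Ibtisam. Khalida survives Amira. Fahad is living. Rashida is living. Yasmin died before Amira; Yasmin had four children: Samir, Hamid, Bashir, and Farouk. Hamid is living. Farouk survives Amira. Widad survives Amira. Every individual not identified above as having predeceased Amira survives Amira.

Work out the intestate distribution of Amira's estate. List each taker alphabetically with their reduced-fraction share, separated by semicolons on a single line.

Bashir 1/20; Fahad 1/60; Farouk 1/20; Hamid 1/20; Hanan 1/5; Ibtisam 1/60; Khalida 1/60; Nabil 1/20; Rashida 1/20; Samir 1/20; Umar 1/5; Widad 1/5; Zuhair 1/20

There is no surviving spouse, so the entire estate passes to Amira's descendants per capita at each generation.
At generation 1 (Umar, Hanan, Ghada, Yasmin, Widad) there are 5 shares of (1)/5 = 1/5 each.
Living: Umar, Hanan, and Widad — each takes 1/5.
Deceased: Ghada and Yasmin. Their combined 2/5 is pooled and carried to generation 2.
At generation 2 (Zuhair, Dalia, Rashida, Nabil, Samir, Hamid, Bashir, Farouk) there are 8 shares of (2/5)/8 = 1/20 each.
Living: Zuhair, Rashida, Nabil, Samir, Hamid, Bashir, and Farouk — each takes 1/20.
Deceased: Dalia. That 1/20 share is carried to generation 3.
At generation 3 (Khalida, Fahad, Ibtisam) there are 3 shares of (1/20)/3 = 1/60 each.
Living: Khalida, Fahad, and Ibtisam — each takes 1/60.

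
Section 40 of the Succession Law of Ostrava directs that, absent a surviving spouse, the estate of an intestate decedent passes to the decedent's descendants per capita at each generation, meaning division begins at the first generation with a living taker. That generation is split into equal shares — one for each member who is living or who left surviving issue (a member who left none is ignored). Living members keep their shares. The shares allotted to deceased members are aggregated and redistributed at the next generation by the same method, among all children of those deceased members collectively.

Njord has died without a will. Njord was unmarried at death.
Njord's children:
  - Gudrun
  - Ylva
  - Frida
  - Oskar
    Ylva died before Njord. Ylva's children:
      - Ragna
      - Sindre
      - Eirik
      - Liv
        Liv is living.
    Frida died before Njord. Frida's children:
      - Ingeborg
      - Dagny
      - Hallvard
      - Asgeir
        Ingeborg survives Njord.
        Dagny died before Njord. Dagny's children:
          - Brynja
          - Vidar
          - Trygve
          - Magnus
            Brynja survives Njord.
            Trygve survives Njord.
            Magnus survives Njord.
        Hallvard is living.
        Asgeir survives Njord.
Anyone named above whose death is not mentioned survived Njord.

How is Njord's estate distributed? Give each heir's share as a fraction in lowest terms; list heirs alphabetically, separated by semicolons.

There is no surviving spouse, so the entire estate passes to Njord's descendants per capita at each generation.
At generation 1 (Gudrun, Ylva, Frida, Oskar) there are 4 shares of (1)/4 = 1/4 each.
Living: Gudrun and Oskar — each takes 1/4.
Deceased: Ylva and Frida. Their combined 1/2 is pooled and carried to generation 2.
At generation 2 (Ragna, Sindre, Eirik, Liv, Ingeborg, Dagny, Hallvard, Asgeir) there are 8 shares of (1/2)/8 = 1/16 each.
Living: Ragna, Sindre, Eirik, Liv, Ingeborg, Hallvard, and Asgeir — each takes 1/16.
Deceased: Dagny. That 1/16 share is carried to generation 3.
At generation 3 (Brynja, Vidar, Trygve, Magnus) there are 4 shares of (1/16)/4 = 1/64 each.
Living: Brynja, Vidar, Trygve, and Magnus — each takes 1/64.

Asgeir 1/16; Brynja 1/64; Eirik 1/16; Gudrun 1/4; Hallvard 1/16; Ingeborg 1/16; Liv 1/16; Magnus 1/64; Oskar 1/4; Ragna 1/16; Sindre 1/16; Trygve 1/64; Vidar 1/64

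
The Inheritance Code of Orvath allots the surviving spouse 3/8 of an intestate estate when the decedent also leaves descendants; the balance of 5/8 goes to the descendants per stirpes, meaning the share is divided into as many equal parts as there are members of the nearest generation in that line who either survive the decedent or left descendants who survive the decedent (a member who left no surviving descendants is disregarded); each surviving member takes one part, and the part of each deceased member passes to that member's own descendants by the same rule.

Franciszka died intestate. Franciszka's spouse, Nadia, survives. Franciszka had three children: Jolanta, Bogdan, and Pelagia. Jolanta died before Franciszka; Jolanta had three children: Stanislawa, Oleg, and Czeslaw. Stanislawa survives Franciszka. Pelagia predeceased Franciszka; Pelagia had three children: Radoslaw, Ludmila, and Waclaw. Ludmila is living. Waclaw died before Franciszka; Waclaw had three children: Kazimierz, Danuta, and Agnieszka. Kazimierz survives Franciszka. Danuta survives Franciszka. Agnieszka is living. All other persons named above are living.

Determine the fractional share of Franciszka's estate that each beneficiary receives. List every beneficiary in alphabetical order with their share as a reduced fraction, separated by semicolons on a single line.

Nadia, as surviving spouse, takes 3/8.
The remaining 5/8 passes to Franciszka's descendants per stirpes.
The 5/8 is divided into 3 equal shares of 5/24 among Jolanta, Bogdan, Pelagia.
Jolanta predeceased; the 5/24 allotted to Jolanta's branch passes to Jolanta's issue by representation.
The 5/24 is divided into 3 equal shares of 5/72 among Stanislawa, Oleg, Czeslaw.
Stanislawa is living and takes 5/72.
Oleg is living and takes 5/72.
Czeslaw is living and takes 5/72.
Bogdan is living and takes 5/24.
Pelagia predeceased; the 5/24 allotted to Pelagia's branch passes to Pelagia's issue by representation.
The 5/24 is divided into 3 equal shares of 5/72 among Radoslaw, Ludmila, Waclaw.
Radoslaw is living and takes 5/72.
Ludmila is living and takes 5/72.
Waclaw predeceased; the 5/72 allotted to Waclaw's branch passes to Waclaw's issue by representation.
The 5/72 is divided into 3 equal shares of 5/216 among Kazimierz, Danuta, Agnieszka.
Kazimierz is living and takes 5/216.
Danuta is living and takes 5/216.
Agnieszka is living and takes 5/216.

Agnieszka 5/216; Bogdan 5/24; Czeslaw 5/72; Danuta 5/216; Kazimierz 5/216; Ludmila 5/72; Nadia 3/8; Oleg 5/72; Radoslaw 5/72; Stanislawa 5/72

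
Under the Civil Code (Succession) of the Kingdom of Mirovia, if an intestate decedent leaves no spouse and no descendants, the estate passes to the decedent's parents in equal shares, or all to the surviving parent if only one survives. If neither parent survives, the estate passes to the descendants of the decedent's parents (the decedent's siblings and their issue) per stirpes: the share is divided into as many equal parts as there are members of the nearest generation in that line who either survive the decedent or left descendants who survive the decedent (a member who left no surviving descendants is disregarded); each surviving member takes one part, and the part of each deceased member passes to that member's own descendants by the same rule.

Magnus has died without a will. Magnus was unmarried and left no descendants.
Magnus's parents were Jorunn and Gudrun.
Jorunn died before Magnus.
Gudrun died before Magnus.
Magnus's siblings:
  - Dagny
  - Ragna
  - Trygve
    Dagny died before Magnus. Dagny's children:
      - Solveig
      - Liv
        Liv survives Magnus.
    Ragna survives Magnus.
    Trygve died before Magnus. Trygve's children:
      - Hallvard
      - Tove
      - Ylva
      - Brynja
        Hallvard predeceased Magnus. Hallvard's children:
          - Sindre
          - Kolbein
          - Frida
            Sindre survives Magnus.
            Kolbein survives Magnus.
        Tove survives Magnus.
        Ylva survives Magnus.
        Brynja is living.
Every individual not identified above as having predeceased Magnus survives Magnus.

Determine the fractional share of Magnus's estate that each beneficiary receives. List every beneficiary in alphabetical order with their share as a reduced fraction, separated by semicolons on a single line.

Brynja 1/12; Frida 1/36; Kolbein 1/36; Liv 1/6; Ragna 1/3; Sindre 1/36; Solveig 1/6; Tove 1/12; Ylva 1/12

Neither parent survives and there are no descendants, so the estate passes to Magnus's siblings and their issue per stirpes.
The estate is divided into 3 equal shares of 1/3 among Dagny, Ragna, Trygve.
Dagny predeceased; the 1/3 allotted to Dagny's branch passes to Dagny's issue by representation.
The 1/3 is divided into 2 equal shares of 1/6 among Solveig, Liv.
Solveig is living and takes 1/6.
Liv is living and takes 1/6.
Ragna is living and takes 1/3.
Trygve predeceased; the 1/3 allotted to Trygve's branch passes to Trygve's issue by representation.
The 1/3 is divided into 4 equal shares of 1/12 among Hallvard, Tove, Ylva, Brynja.
Hallvard predeceased; the 1/12 allotted to Hallvard's branch passes to Hallvard's issue by representation.
The 1/12 is divided into 3 equal shares of 1/36 among Sindre, Kolbein, Frida.
Sindre is living and takes 1/36.
Kolbein is living and takes 1/36.
Frida is living and takes 1/36.
Tove is living and takes 1/12.
Ylva is living and takes 1/12.
Brynja is living and takes 1/12.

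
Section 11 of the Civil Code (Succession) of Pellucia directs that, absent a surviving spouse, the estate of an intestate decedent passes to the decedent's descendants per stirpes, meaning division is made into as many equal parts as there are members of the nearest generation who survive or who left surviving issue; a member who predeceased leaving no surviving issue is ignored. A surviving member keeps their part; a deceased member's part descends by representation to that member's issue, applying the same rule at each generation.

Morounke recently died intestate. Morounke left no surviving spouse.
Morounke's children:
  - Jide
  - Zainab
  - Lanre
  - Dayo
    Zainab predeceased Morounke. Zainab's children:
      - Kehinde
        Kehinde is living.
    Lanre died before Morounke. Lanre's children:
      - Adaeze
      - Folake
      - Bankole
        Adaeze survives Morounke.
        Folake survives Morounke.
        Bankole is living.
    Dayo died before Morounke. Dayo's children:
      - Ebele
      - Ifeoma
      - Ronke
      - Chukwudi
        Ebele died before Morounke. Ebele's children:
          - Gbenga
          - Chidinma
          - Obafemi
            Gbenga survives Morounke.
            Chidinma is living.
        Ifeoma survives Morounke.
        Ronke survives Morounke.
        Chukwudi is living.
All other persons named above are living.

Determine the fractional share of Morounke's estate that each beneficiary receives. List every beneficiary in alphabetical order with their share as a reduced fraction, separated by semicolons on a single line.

There is no surviving spouse, so the entire estate passes to Morounke's descendants per stirpes.
The estate is divided into 4 equal shares of 1/4 among Jide, Zainab, Lanre, Dayo.
Jide is living and takes 1/4.
Zainab predeceased; the 1/4 allotted to Zainab's branch passes to Zainab's issue by representation.
Kehinde is the sole taker at this level and receives the full 1/4.
Lanre predeceased; the 1/4 allotted to Lanre's branch passes to Lanre's issue by representation.
The 1/4 is divided into 3 equal shares of 1/12 among Adaeze, Folake, Bankole.
Adaeze is living and takes 1/12.
Folake is living and takes 1/12.
Bankole is living and takes 1/12.
Dayo predeceased; the 1/4 allotted to Dayo's branch passes to Dayo's issue by representation.
The 1/4 is divided into 4 equal shares of 1/16 among Ebele, Ifeoma, Ronke, Chukwudi.
Ebele predeceased; the 1/16 allotted to Ebele's branch passes to Ebele's issue by representation.
The 1/16 is divided into 3 equal shares of 1/48 among Gbenga, Chidinma, Obafemi.
Gbenga is living and takes 1/48.
Chidinma is living and takes 1/48.
Obafemi is living and takes 1/48.
Ifeoma is living and takes 1/16.
Ronke is living and takes 1/16.
Chukwudi is living and takes 1/16.

Adaeze 1/12; Bankole 1/12; Chidinma 1/48; Chukwudi 1/16; Folake 1/12; Gbenga 1/48; Ifeoma 1/16; Jide 1/4; Kehinde 1/4; Obafemi 1/48; Ronke 1/16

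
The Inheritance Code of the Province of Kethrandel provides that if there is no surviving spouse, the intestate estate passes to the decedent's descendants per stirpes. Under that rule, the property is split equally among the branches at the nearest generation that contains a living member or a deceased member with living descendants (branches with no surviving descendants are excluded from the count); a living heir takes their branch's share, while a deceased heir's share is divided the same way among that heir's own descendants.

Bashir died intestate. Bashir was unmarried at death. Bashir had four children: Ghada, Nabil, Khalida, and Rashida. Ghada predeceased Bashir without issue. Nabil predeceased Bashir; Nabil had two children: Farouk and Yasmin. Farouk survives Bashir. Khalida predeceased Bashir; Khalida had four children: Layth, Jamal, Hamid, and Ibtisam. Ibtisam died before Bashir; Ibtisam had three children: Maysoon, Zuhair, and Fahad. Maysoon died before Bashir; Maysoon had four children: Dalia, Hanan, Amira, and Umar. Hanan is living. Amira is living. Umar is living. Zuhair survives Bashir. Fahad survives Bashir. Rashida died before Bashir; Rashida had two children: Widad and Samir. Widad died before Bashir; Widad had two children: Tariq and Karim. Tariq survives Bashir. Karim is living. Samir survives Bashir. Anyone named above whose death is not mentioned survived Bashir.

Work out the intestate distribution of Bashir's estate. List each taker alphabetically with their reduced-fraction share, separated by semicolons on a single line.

Amira 1/144; Dalia 1/144; Fahad 1/36; Farouk 1/6; Hamid 1/12; Hanan 1/144; Jamal 1/12; Karim 1/12; Layth 1/12; Samir 1/6; Tariq 1/12; Umar 1/144; Yasmin 1/6; Zuhair 1/36

There is no surviving spouse, so the entire estate passes to Bashir's descendants per stirpes.
Ghada left no surviving issue, so that branch lapses and is disregarded.
The estate is divided into 3 equal shares of 1/3 among Nabil, Khalida, Rashida.
Nabil predeceased; the 1/3 allotted to Nabil's branch passes to Nabil's issue by representation.
The 1/3 is divided into 2 equal shares of 1/6 among Farouk, Yasmin.
Farouk is living and takes 1/6.
Yasmin is living and takes 1/6.
Khalida predeceased; the 1/3 allotted to Khalida's branch passes to Khalida's issue by representation.
The 1/3 is divided into 4 equal shares of 1/12 among Layth, Jamal, Hamid, Ibtisam.
Layth is living and takes 1/12.
Jamal is living and takes 1/12.
Hamid is living and takes 1/12.
Ibtisam predeceased; the 1/12 allotted to Ibtisam's branch passes to Ibtisam's issue by representation.
The 1/12 is divided into 3 equal shares of 1/36 among Maysoon, Zuhair, Fahad.
Maysoon predeceased; the 1/36 allotted to Maysoon's branch passes to Maysoon's issue by representation.
The 1/36 is divided into 4 equal shares of 1/144 among Dalia, Hanan, Amira, Umar.
Dalia is living and takes 1/144.
Hanan is living and takes 1/144.
Amira is living and takes 1/144.
Umar is living and takes 1/144.
Zuhair is living and takes 1/36.
Fahad is living and takes 1/36.
Rashida predeceased; the 1/3 allotted to Rashida's branch passes to Rashida's issue by representation.
The 1/3 is divided into 2 equal shares of 1/6 among Widad, Samir.
Widad predeceased; the 1/6 allotted to Widad's branch passes to Widad's issue by representation.
The 1/6 is divided into 2 equal shares of 1/12 among Tariq, Karim.
Tariq is living and takes 1/12.
Karim is living and takes 1/12.
Samir is living and takes 1/6.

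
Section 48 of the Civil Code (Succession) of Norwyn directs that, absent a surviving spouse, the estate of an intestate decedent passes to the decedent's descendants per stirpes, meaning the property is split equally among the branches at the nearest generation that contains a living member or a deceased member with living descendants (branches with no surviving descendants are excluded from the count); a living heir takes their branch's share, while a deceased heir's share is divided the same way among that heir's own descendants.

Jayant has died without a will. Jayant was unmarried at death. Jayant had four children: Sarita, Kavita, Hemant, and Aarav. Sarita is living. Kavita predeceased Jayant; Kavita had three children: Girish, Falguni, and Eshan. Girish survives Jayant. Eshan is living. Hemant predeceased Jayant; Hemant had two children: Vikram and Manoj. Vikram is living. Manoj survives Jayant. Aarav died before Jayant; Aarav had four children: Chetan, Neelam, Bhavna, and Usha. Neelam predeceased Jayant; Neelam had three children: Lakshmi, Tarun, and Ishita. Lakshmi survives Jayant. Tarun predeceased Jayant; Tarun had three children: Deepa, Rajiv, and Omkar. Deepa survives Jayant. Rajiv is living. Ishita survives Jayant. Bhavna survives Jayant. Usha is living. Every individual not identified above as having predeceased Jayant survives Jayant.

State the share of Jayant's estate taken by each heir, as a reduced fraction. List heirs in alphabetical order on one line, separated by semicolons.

Bhavna 1/16; Chetan 1/16; Deepa 1/144; Eshan 1/12; Falguni 1/12; Girish 1/12; Ishita 1/48; Lakshmi 1/48; Manoj 1/8; Omkar 1/144; Rajiv 1/144; Sarita 1/4; Usha 1/16; Vikram 1/8

There is no surviving spouse, so the entire estate passes to Jayant's descendants per stirpes.
The estate is divided into 4 equal shares of 1/4 among Sarita, Kavita, Hemant, Aarav.
Sarita is living and takes 1/4.
Kavita predeceased; the 1/4 allotted to Kavita's branch passes to Kavita's issue by representation.
The 1/4 is divided into 3 equal shares of 1/12 among Girish, Falguni, Eshan.
Girish is living and takes 1/12.
Falguni is living and takes 1/12.
Eshan is living and takes 1/12.
Hemant predeceased; the 1/4 allotted to Hemant's branch passes to Hemant's issue by representation.
The 1/4 is divided into 2 equal shares of 1/8 among Vikram, Manoj.
Vikram is living and takes 1/8.
Manoj is living and takes 1/8.
Aarav predeceased; the 1/4 allotted to Aarav's branch passes to Aarav's issue by representation.
The 1/4 is divided into 4 equal shares of 1/16 among Chetan, Neelam, Bhavna, Usha.
Chetan is living and takes 1/16.
Neelam predeceased; the 1/16 allotted to Neelam's branch passes to Neelam's issue by representation.
The 1/16 is divided into 3 equal shares of 1/48 among Lakshmi, Tarun, Ishita.
Lakshmi is living and takes 1/48.
Tarun predeceased; the 1/48 allotted to Tarun's branch passes to Tarun's issue by representation.
The 1/48 is divided into 3 equal shares of 1/144 among Deepa, Rajiv, Omkar.
Deepa is living and takes 1/144.
Rajiv is living and takes 1/144.
Omkar is living and takes 1/144.
Ishita is living and takes 1/48.
Bhavna is living and takes 1/16.
Usha is living and takes 1/16.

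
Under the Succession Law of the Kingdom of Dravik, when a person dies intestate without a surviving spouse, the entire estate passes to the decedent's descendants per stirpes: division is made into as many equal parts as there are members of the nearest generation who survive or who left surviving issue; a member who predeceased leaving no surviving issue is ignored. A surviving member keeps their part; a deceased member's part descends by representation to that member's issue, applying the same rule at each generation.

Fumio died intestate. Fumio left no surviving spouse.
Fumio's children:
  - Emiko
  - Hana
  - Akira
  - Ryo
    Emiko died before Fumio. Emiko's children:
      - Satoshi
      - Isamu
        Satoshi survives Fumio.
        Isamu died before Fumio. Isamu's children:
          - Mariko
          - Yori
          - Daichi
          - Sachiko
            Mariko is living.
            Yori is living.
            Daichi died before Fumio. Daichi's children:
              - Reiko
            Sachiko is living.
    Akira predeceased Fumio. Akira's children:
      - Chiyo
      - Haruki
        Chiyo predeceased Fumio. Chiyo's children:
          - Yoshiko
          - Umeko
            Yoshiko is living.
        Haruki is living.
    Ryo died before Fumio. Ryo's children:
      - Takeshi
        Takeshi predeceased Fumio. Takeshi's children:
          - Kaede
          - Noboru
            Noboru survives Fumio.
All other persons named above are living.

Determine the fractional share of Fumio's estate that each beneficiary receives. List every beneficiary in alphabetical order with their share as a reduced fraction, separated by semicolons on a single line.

There is no surviving spouse, so the entire estate passes to Fumio's descendants per stirpes.
The estate is divided into 4 equal shares of 1/4 among Emiko, Hana, Akira, Ryo.
Emiko predeceased; the 1/4 allotted to Emiko's branch passes to Emiko's issue by representation.
The 1/4 is divided into 2 equal shares of 1/8 among Satoshi, Isamu.
Satoshi is living and takes 1/8.
Isamu predeceased; the 1/8 allotted to Isamu's branch passes to Isamu's issue by representation.
The 1/8 is divided into 4 equal shares of 1/32 among Mariko, Yori, Daichi, Sachiko.
Mariko is living and takes 1/32.
Yori is living and takes 1/32.
Daichi predeceased; the 1/32 allotted to Daichi's branch passes to Daichi's issue by representation.
Reiko is the sole taker at this level and receives the full 1/32.
Sachiko is living and takes 1/32.
Hana is living and takes 1/4.
Akira predeceased; the 1/4 allotted to Akira's branch passes to Akira's issue by representation.
The 1/4 is divided into 2 equal shares of 1/8 among Chiyo, Haruki.
Chiyo predeceased; the 1/8 allotted to Chiyo's branch passes to Chiyo's issue by representation.
The 1/8 is divided into 2 equal shares of 1/16 among Yoshiko, Umeko.
Yoshiko is living and takes 1/16.
Umeko is living and takes 1/16.
Haruki is living and takes 1/8.
Ryo predeceased; the 1/4 allotted to Ryo's branch passes to Ryo's issue by representation.
Takeshi's line is the sole branch at this level, so the full 1/4 passes to Takeshi's issue by representation.
The 1/4 is divided into 2 equal shares of 1/8 among Kaede, Noboru.
Kaede is living and takes 1/8.
Noboru is living and takes 1/8.

Hana 1/4; Haruki 1/8; Kaede 1/8; Mariko 1/32; Noboru 1/8; Reiko 1/32; Sachiko 1/32; Satoshi 1/8; Umeko 1/16; Yori 1/32; Yoshiko 1/16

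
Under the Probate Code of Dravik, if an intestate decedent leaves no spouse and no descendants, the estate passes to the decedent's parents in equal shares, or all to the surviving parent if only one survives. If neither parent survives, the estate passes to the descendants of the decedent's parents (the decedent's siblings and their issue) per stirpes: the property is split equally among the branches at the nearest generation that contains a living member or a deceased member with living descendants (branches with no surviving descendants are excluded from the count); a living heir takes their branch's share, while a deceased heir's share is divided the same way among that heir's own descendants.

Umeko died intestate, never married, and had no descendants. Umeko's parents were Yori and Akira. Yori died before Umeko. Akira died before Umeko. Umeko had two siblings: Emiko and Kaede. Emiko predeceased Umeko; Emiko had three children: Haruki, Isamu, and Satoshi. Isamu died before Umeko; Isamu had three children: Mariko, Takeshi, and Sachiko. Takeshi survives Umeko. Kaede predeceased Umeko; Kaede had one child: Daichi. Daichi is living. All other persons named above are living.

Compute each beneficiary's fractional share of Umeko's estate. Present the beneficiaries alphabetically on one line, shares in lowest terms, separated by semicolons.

Daichi 1/2; Haruki 1/6; Mariko 1/18; Sachiko 1/18; Satoshi 1/6; Takeshi 1/18

Neither parent survives and there are no descendants, so the estate passes to Umeko's siblings and their issue per stirpes.
The estate is divided into 2 equal shares of 1/2 among Emiko, Kaede.
Emiko predeceased; the 1/2 allotted to Emiko's branch passes to Emiko's issue by representation.
The 1/2 is divided into 3 equal shares of 1/6 among Haruki, Isamu, Satoshi.
Haruki is living and takes 1/6.
Isamu predeceased; the 1/6 allotted to Isamu's branch passes to Isamu's issue by representation.
The 1/6 is divided into 3 equal shares of 1/18 among Mariko, Takeshi, Sachiko.
Mariko is living and takes 1/18.
Takeshi is living and takes 1/18.
Sachiko is living and takes 1/18.
Satoshi is living and takes 1/6.
Kaede predeceased; the 1/2 allotted to Kaede's branch passes to Kaede's issue by representation.
Daichi is the sole taker at this level and receives the full 1/2.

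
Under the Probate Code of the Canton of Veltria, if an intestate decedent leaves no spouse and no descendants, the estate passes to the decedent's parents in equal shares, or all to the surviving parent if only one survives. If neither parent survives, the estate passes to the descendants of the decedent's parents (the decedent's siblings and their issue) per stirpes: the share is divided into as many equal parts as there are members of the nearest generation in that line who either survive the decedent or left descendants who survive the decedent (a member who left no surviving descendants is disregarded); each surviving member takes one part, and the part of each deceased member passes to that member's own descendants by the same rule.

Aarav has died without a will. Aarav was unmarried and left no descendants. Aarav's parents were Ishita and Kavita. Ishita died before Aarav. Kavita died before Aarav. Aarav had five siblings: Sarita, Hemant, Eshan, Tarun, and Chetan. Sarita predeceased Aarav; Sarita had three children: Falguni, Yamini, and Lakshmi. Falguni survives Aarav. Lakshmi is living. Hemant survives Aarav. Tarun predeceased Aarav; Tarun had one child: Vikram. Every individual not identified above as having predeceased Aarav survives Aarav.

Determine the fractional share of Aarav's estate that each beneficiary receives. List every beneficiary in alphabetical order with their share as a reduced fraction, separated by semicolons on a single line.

Neither parent survives and there are no descendants, so the estate passes to Aarav's siblings and their issue per stirpes.
The estate is divided into 5 equal shares of 1/5 among Sarita, Hemant, Eshan, Tarun, Chetan.
Sarita predeceased; the 1/5 allotted to Sarita's branch passes to Sarita's issue by representation.
The 1/5 is divided into 3 equal shares of 1/15 among Falguni, Yamini, Lakshmi.
Falguni is living and takes 1/15.
Yamini is living and takes 1/15.
Lakshmi is living and takes 1/15.
Hemant is living and takes 1/5.
Eshan is living and takes 1/5.
Tarun predeceased; the 1/5 allotted to Tarun's branch passes to Tarun's issue by representation.
Vikram is the sole taker at this level and receives the full 1/5.
Chetan is living and takes 1/5.

Chetan 1/5; Eshan 1/5; Falguni 1/15; Hemant 1/5; Lakshmi 1/15; Vikram 1/5; Yamini 1/15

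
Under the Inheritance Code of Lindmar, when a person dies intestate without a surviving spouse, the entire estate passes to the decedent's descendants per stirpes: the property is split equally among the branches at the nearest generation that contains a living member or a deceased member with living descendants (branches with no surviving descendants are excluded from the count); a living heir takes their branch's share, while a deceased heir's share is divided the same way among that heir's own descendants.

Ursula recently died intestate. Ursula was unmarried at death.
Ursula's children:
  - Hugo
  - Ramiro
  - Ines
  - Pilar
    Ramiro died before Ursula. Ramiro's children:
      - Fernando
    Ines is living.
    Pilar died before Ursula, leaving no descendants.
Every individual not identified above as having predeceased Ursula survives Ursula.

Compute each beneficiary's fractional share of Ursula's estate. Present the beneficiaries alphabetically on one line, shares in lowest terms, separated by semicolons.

There is no surviving spouse, so the entire estate passes to Ursula's descendants per stirpes.
Pilar left no surviving issue, so that branch lapses and is disregarded.
The estate is divided into 3 equal shares of 1/3 among Hugo, Ramiro, Ines.
Hugo is living and takes 1/3.
Ramiro predeceased; the 1/3 allotted to Ramiro's branch passes to Ramiro's issue by representation.
Fernando is the sole taker at this level and receives the full 1/3.
Ines is living and takes 1/3.

Fernando 1/3; Hugo 1/3; Ines 1/3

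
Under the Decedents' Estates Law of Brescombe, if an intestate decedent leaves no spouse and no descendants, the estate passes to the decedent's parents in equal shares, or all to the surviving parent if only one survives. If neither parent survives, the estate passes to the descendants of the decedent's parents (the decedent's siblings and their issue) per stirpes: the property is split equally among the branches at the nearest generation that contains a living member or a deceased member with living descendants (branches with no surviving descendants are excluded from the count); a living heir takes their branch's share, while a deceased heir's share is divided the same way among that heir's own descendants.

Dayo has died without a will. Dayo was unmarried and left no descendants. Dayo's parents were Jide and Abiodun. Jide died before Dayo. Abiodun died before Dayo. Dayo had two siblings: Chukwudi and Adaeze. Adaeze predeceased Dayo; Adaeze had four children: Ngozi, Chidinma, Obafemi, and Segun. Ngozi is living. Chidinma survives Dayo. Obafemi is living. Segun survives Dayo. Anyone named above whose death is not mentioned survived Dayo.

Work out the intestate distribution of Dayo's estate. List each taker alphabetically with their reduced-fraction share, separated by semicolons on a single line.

Neither parent survives and there are no descendants, so the estate passes to Dayo's siblings and their issue per stirpes.
The estate is divided into 2 equal shares of 1/2 among Chukwudi, Adaeze.
Chukwudi is living and takes 1/2.
Adaeze predeceased; the 1/2 allotted to Adaeze's branch passes to Adaeze's issue by representation.
The 1/2 is divided into 4 equal shares of 1/8 among Ngozi, Chidinma, Obafemi, Segun.
Ngozi is living and takes 1/8.
Chidinma is living and takes 1/8.
Obafemi is living and takes 1/8.
Segun is living and takes 1/8.

Chidinma 1/8; Chukwudi 1/2; Ngozi 1/8; Obafemi 1/8; Segun 1/8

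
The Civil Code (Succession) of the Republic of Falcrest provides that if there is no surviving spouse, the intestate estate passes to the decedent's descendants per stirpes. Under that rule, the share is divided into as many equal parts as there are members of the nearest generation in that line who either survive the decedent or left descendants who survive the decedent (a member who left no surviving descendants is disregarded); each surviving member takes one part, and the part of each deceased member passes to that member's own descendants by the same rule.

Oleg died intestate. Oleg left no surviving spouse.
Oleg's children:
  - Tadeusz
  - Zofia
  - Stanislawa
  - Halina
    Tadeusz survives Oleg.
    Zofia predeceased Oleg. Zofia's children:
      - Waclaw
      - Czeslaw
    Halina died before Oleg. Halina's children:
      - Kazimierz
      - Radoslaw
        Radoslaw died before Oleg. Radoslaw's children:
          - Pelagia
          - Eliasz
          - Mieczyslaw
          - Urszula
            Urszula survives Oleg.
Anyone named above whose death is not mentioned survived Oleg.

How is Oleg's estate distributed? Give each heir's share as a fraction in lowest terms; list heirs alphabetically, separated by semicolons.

Czeslaw 1/8; Eliasz 1/32; Kazimierz 1/8; Mieczyslaw 1/32; Pelagia 1/32; Stanislawa 1/4; Tadeusz 1/4; Urszula 1/32; Waclaw 1/8

There is no surviving spouse, so the entire estate passes to Oleg's descendants per stirpes.
The estate is divided into 4 equal shares of 1/4 among Tadeusz, Zofia, Stanislawa, Halina.
Tadeusz is living and takes 1/4.
Zofia predeceased; the 1/4 allotted to Zofia's branch passes to Zofia's issue by representation.
The 1/4 is divided into 2 equal shares of 1/8 among Waclaw, Czeslaw.
Waclaw is living and takes 1/8.
Czeslaw is living and takes 1/8.
Stanislawa is living and takes 1/4.
Halina predeceased; the 1/4 allotted to Halina's branch passes to Halina's issue by representation.
The 1/4 is divided into 2 equal shares of 1/8 among Kazimierz, Radoslaw.
Kazimierz is living and takes 1/8.
Radoslaw predeceased; the 1/8 allotted to Radoslaw's branch passes to Radoslaw's issue by representation.
The 1/8 is divided into 4 equal shares of 1/32 among Pelagia, Eliasz, Mieczyslaw, Urszula.
Pelagia is living and takes 1/32.
Eliasz is living and takes 1/32.
Mieczyslaw is living and takes 1/32.
Urszula is living and takes 1/32.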